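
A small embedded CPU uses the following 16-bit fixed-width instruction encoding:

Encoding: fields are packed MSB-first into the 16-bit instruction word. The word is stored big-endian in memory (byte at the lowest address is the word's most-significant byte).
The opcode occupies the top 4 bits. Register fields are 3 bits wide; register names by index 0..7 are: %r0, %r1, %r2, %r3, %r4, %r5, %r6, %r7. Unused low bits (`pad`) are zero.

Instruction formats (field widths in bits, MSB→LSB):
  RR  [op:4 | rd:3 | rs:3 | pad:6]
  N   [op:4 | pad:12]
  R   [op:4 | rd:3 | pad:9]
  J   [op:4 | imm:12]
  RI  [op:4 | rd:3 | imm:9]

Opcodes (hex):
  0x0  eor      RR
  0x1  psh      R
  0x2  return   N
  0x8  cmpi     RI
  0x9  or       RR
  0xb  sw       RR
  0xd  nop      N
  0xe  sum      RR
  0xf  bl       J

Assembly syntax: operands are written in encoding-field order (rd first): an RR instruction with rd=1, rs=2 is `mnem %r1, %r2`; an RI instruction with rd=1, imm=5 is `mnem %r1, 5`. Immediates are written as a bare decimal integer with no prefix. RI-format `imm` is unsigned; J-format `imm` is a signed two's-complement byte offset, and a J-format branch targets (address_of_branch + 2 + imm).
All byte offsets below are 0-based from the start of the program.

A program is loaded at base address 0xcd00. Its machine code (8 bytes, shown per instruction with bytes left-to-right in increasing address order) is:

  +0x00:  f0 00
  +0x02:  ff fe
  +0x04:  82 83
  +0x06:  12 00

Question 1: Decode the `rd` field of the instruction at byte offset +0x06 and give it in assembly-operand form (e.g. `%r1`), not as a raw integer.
%r1

[06] 12 00 → 0x1200
  top 4b → 0x1 → psh [R]
  rd: (w>>9)&0x7=0x1 → %r1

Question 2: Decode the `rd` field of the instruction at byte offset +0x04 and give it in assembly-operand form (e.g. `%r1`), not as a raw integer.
%r1

off 0x04: read 82 83 as big → 0x8283
  opcode bits[15:12]=0x8: cmpi/RI
  rd: (w>>9)&0x7=0x1 → %r1
  imm: (w>>0)&0x1ff=0x83 → 131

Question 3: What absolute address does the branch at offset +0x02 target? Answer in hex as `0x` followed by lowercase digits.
0xcd02

off 0x02: read ff fe as big → 0xfffe
  top 4b → 0xf → bl [J]
  imm: (w>>0)&0xfff=0xffe (s12→-2) → -2
  target = base 0xcd00 + off 0x02 + 2 + imm -2 = 0xcd02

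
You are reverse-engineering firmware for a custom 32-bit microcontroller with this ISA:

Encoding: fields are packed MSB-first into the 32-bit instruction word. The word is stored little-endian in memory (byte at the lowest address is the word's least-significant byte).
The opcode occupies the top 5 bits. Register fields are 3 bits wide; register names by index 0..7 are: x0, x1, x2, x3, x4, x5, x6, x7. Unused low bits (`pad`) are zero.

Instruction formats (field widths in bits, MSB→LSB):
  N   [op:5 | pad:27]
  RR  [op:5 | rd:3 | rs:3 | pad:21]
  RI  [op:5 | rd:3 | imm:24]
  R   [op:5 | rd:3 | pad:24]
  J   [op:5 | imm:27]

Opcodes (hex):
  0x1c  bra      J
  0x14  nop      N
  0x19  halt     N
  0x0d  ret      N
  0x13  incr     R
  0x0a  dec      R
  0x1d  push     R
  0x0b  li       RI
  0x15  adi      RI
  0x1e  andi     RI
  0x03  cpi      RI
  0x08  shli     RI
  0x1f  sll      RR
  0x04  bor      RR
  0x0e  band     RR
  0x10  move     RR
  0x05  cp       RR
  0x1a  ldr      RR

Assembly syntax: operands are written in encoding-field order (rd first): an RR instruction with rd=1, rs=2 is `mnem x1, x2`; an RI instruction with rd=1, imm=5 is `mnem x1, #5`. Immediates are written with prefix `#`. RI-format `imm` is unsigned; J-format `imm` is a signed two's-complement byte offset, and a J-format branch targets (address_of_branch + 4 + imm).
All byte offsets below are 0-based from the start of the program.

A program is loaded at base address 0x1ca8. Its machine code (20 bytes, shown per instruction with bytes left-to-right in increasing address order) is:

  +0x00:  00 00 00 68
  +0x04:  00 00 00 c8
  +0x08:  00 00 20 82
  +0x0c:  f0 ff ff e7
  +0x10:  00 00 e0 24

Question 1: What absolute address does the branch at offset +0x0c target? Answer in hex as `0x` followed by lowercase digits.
@+0c  little-endian(f0 ff ff e7) = 0xe7fffff0
  opcode bits[31:27]=0x1c: bra/J
  [26:0] imm=134217712 (s27→-16) = #-16
  target = base 0x1ca8 + off 0x0c + 4 + imm -16 = 0x1ca8

0x1ca8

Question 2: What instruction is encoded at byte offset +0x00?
[00] 00 00 00 68 → 0x68000000
  op=0x68000000>>27=0xd ⇒ ret (N)

ret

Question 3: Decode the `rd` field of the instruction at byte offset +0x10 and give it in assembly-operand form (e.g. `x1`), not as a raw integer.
+0x10: 00 00 e0 24 ⇒ word 0x24e00000 (little)
  opcode bits[31:27]=0x4: bor/RR
  rd@[26:24]=0x4 ⇒ x4
  rs@[23:21]=0x7 ⇒ x7

x4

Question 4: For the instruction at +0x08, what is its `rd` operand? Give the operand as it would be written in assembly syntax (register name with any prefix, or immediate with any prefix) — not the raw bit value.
[08] 00 00 20 82 → 0x82200000
  op=0x82200000>>27=0x10 ⇒ move (RR)
  [26:24] rd=2 = x2
  [23:21] rs=1 = x1

x2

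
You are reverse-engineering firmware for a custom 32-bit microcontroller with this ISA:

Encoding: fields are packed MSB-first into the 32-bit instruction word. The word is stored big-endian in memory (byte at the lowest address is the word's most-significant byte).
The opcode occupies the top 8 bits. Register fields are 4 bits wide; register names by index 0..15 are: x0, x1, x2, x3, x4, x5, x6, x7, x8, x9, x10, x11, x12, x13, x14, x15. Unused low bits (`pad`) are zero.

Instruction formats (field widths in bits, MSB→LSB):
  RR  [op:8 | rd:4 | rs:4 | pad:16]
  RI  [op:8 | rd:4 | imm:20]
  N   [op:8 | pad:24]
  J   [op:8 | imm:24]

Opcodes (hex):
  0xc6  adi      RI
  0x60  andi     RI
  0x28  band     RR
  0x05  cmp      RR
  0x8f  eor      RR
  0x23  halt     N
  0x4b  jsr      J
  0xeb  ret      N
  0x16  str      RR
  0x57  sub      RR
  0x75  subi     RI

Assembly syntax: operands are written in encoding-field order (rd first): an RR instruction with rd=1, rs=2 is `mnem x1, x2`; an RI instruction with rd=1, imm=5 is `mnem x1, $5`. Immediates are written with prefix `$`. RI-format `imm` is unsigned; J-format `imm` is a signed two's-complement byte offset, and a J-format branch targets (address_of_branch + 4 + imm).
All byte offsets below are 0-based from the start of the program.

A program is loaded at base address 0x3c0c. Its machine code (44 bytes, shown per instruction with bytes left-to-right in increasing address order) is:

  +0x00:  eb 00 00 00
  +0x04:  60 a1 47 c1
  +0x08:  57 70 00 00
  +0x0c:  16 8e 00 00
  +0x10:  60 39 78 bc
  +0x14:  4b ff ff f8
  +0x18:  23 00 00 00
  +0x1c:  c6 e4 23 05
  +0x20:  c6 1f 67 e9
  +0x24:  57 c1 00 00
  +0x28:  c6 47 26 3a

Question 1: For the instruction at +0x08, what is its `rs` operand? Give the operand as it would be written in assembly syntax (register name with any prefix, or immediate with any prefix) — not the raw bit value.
x0

+0x08: 57 70 00 00 ⇒ word 0x57700000 (big)
  op=0x57700000>>24=0x57 ⇒ sub (RR)
  rd@[23:20]=0x7 ⇒ x7
  rs@[19:16]=0x0 ⇒ x0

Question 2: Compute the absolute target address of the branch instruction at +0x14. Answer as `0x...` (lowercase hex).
off 0x14: read 4b ff ff f8 as big → 0x4bfffff8
  opcode bits[31:24]=0x4b: jsr/J
  imm@[23:0]=0xfffff8 (s24→-8) ⇒ $-8
  target = base 0x3c0c + off 0x14 + 4 + imm -8 = 0x3c1c

0x3c1c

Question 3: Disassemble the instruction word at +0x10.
@+10  big-endian(60 39 78 bc) = 0x603978bc
  opcode bits[31:24]=0x60: andi/RI
  rd@[23:20]=0x3 ⇒ x3
  imm@[19:0]=0x978bc ⇒ $620732

andi x3, $620732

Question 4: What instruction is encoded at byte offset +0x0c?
+0x0c: 16 8e 00 00 ⇒ word 0x168e0000 (big)
  op=0x168e0000>>24=0x16 ⇒ str (RR)
  rd@[23:20]=0x8 ⇒ x8
  rs@[19:16]=0xe ⇒ x14

str x8, x14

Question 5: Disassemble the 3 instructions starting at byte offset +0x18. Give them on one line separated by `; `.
halt; adi x14, $271109; adi x1, $1009641

off 0x18: read 23 00 00 00 as big → 0x23000000
  op=0x23000000>>24=0x23 ⇒ halt (N)
off 0x1c: read c6 e4 23 05 as big → 0xc6e42305
  op=0xc6e42305>>24=0xc6 ⇒ adi (RI)
  [23:20] rd=14 = x14
  [19:0] imm=271109 = $271109
off 0x20: read c6 1f 67 e9 as big → 0xc61f67e9
  op=0xc61f67e9>>24=0xc6 ⇒ adi (RI)
  [23:20] rd=1 = x1
  [19:0] imm=1009641 = $1009641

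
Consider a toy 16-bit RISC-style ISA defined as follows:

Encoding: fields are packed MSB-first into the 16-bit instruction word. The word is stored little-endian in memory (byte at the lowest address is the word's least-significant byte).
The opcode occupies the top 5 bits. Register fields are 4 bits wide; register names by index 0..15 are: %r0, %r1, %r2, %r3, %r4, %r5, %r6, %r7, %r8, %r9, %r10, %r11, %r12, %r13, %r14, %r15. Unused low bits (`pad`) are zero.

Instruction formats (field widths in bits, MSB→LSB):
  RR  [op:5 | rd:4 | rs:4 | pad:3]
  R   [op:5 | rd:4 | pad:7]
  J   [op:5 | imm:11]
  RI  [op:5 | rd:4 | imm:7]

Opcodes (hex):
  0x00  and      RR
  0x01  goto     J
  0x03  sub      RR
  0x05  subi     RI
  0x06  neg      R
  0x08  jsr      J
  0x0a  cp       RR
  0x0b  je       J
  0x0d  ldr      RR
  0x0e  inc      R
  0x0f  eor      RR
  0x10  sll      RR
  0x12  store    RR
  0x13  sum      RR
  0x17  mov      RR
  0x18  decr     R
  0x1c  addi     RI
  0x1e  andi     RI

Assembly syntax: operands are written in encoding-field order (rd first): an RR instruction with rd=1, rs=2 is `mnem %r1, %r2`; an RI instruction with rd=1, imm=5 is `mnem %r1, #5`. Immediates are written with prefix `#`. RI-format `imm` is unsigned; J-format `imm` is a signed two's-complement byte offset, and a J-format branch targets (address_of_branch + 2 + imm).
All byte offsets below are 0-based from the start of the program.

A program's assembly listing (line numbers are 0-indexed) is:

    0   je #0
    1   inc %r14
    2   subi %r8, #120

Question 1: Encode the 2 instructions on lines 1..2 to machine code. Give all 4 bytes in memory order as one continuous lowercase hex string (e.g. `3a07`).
line 1 (inc): pack op=0xe:5|rd=14:4|pad=0:7 = 0x7700; little→ 00 77
line 2 (subi): pack op=0x5:5|rd=8:4|imm=120:7 = 0x2c78; little→ 78 2c

0077782c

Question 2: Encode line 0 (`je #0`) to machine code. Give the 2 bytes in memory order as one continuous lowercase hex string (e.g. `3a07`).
0058

0. je fields op=0xb:5|imm=0:11 → word 5800h → 00 58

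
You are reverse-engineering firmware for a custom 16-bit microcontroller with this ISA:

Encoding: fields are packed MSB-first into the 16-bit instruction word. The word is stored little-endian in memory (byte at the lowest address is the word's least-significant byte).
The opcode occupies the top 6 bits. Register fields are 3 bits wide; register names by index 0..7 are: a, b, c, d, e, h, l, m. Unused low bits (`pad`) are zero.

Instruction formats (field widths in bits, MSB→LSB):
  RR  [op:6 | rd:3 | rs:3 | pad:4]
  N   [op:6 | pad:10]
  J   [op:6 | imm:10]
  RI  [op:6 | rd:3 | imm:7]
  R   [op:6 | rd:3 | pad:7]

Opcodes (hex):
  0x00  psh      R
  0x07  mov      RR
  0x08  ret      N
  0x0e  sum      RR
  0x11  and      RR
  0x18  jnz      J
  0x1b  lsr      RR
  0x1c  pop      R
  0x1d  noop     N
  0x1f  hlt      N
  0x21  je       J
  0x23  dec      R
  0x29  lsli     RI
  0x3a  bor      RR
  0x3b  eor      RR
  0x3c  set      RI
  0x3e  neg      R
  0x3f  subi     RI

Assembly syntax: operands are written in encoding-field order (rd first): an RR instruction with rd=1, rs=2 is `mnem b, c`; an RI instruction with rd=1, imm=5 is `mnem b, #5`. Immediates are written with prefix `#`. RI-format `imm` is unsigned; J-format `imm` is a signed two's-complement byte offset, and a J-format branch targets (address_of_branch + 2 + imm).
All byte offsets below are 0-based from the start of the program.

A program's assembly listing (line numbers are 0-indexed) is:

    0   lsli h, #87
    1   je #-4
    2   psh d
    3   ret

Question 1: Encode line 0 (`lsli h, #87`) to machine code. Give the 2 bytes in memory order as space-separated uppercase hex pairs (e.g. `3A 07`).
D7 A6

line 0 (lsli): pack op=0x29:6|rd=5:3|imm=87:7 = 0xa6d7; little→ d7 a6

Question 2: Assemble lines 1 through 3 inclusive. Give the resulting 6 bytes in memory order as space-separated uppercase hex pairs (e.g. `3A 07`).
line 1 (je): pack op=0x21:6|imm=-4:10 = 0x87fc; little→ fc 87
line 2 (psh): pack op=0x0:6|rd=3:3|pad=0:7 = 0x0180; little→ 80 01
line 3 (ret): pack op=0x8:6|pad=0:10 = 0x2000; little→ 00 20

FC 87 80 01 00 20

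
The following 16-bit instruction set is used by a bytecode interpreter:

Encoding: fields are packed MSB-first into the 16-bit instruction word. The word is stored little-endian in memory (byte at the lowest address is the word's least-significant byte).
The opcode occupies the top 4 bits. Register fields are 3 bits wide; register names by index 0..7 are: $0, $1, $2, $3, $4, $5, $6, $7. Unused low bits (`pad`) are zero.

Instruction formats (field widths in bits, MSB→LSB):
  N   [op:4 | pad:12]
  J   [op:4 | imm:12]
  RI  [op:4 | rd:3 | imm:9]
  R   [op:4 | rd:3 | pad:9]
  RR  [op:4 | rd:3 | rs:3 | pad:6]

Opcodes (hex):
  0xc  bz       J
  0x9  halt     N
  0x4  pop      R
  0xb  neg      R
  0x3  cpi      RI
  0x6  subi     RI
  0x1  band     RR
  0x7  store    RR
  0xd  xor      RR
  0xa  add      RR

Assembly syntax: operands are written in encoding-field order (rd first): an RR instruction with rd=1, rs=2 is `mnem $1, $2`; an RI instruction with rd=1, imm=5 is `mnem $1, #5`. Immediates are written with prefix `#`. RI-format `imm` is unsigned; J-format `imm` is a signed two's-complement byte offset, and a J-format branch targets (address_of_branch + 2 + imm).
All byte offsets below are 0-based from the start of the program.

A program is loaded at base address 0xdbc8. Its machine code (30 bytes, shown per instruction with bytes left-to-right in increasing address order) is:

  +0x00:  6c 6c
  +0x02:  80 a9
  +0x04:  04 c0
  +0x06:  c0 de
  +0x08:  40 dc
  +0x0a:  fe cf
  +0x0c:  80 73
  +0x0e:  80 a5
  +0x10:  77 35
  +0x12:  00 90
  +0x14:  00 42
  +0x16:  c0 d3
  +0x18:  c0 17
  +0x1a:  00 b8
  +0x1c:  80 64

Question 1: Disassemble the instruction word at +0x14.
pop $1

@+14  little-endian(00 42) = 0x4200
  op=0x4200>>12=0x4 ⇒ pop (R)
  rd@[11:9]=0x1 ⇒ $1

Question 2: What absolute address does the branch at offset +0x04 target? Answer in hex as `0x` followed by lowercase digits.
0xdbd2

[04] 04 c0 → 0xc004
  top 4b → 0xc → bz [J]
  [11:0] imm=4 = #4
  target = base 0xdbc8 + off 0x04 + 2 + imm 4 = 0xdbd2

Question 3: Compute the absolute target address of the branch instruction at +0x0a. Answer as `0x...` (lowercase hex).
@+0a  little-endian(fe cf) = 0xcffe
  opcode bits[15:12]=0xc: bz/J
  [11:0] imm=4094 (s12→-2) = #-2
  target = base 0xdbc8 + off 0x0a + 2 + imm -2 = 0xdbd2

0xdbd2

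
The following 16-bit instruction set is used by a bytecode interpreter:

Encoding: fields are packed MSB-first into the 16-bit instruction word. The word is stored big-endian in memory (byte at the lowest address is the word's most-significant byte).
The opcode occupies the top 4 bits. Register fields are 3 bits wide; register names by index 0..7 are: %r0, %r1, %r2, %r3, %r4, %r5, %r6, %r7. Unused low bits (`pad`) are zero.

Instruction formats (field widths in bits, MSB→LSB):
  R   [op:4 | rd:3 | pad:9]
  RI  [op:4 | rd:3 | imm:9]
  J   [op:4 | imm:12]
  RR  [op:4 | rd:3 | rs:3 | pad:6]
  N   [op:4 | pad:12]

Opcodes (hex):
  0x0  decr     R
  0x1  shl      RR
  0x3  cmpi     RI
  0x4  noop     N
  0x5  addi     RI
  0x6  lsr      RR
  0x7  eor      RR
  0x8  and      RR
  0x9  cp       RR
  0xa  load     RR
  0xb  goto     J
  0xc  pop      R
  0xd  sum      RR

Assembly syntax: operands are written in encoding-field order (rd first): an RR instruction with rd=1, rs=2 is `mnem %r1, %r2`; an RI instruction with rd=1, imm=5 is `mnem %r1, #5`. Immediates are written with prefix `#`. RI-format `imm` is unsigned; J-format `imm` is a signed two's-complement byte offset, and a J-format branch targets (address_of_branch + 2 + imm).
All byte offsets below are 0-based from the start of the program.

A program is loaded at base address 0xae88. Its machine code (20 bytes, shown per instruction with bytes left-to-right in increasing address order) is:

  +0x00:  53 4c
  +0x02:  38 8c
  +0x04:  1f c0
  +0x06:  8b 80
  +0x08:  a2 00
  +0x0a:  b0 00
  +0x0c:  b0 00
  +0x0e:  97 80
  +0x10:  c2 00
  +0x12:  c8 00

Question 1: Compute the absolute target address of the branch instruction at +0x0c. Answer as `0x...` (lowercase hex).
0xae96

@+0c  big-endian(b0 00) = 0xb000
  op=0xb000>>12=0xb ⇒ goto (J)
  [11:0] imm=0 = #0
  target = base 0xae88 + off 0x0c + 2 + imm 0 = 0xae96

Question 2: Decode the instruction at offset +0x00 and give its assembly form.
addi %r1, #332

+0x00: 53 4c ⇒ word 0x534c (big)
  opcode bits[15:12]=0x5: addi/RI
  rd@[11:9]=0x1 ⇒ %r1
  imm@[8:0]=0x14c ⇒ #332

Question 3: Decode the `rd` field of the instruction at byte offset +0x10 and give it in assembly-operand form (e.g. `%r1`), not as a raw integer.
@+10  big-endian(c2 00) = 0xc200
  op=0xc200>>12=0xc ⇒ pop (R)
  rd: (w>>9)&0x7=0x1 → %r1

%r1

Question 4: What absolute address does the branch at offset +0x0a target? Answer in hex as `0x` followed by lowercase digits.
@+0a  big-endian(b0 00) = 0xb000
  op=0xb000>>12=0xb ⇒ goto (J)
  imm@[11:0]=0x0 ⇒ #0
  target = base 0xae88 + off 0x0a + 2 + imm 0 = 0xae94

0xae94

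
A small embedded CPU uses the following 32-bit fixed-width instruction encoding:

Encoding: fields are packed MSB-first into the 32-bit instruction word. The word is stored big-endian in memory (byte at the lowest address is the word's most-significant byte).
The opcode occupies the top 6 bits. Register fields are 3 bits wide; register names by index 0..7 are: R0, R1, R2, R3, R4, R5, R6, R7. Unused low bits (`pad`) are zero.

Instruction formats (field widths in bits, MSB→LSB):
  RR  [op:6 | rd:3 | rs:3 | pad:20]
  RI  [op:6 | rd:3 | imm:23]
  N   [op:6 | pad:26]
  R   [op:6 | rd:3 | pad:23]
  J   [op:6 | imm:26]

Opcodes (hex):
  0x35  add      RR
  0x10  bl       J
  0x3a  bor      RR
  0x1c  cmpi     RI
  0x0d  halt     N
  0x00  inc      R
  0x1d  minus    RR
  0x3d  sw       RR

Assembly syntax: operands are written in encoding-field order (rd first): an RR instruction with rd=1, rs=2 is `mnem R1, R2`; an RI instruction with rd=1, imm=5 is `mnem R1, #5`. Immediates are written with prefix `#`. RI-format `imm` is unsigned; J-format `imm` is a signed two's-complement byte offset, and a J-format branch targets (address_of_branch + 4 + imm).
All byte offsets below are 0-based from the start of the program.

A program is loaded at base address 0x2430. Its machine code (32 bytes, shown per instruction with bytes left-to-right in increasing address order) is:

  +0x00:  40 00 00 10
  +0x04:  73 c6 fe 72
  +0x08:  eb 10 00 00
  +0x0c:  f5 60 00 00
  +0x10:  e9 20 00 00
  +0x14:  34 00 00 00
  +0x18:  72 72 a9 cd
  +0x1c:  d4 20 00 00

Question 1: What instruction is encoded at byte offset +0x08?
[08] eb 10 00 00 → 0xeb100000
  top 6b → 0x3a → bor [RR]
  [25:23] rd=6 = R6
  [22:20] rs=1 = R1

bor R6, R1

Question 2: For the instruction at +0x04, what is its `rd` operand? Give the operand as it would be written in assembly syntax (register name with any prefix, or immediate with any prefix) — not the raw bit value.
R7

[04] 73 c6 fe 72 → 0x73c6fe72
  opcode bits[31:26]=0x1c: cmpi/RI
  rd@[25:23]=0x7 ⇒ R7
  imm@[22:0]=0x46fe72 ⇒ #4652658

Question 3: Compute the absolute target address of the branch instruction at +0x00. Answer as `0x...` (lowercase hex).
0x2444

@+00  big-endian(40 00 00 10) = 0x40000010
  op=0x40000010>>26=0x10 ⇒ bl (J)
  imm: (w>>0)&0x3ffffff=0x10 → #16
  target = base 0x2430 + off 0x00 + 4 + imm 16 = 0x2444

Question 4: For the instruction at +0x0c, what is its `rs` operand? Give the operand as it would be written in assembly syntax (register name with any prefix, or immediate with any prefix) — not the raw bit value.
off 0x0c: read f5 60 00 00 as big → 0xf5600000
  top 6b → 0x3d → sw [RR]
  [25:23] rd=2 = R2
  [22:20] rs=6 = R6

R6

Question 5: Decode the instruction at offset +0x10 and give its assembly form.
bor R2, R2

off 0x10: read e9 20 00 00 as big → 0xe9200000
  top 6b → 0x3a → bor [RR]
  [25:23] rd=2 = R2
  [22:20] rs=2 = R2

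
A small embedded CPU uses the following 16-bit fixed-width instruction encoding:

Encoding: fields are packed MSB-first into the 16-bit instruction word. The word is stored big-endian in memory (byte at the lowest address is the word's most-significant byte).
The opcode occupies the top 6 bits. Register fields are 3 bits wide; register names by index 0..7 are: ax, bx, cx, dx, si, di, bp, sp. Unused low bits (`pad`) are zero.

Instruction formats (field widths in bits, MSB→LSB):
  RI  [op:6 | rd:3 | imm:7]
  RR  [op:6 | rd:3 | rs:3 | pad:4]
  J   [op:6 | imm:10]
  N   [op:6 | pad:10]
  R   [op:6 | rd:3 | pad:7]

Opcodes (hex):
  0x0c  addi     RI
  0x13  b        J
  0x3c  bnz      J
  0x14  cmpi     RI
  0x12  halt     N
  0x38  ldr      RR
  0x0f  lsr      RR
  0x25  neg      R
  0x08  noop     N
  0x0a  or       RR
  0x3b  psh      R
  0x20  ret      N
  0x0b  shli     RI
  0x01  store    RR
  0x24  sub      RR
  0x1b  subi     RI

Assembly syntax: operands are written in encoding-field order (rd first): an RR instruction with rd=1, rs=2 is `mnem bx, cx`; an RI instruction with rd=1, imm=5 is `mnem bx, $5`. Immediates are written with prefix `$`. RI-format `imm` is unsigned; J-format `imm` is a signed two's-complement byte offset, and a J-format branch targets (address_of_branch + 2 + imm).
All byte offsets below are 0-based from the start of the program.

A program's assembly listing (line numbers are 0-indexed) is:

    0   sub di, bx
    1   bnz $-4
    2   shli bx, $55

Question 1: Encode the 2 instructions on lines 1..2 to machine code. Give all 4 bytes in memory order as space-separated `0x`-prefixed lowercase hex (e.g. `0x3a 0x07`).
1. bnz fields op=0x3c:6|imm=-4:10 → word f3fch → f3 fc
2. shli fields op=0xb:6|rd=1:3|imm=55:7 → word 2cb7h → 2c b7

0xf3 0xfc 0x2c 0xb7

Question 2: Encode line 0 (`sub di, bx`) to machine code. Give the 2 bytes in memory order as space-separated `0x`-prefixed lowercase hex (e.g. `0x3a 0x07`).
0x92 0x90

0. sub fields op=0x24:6|rd=5:3|rs=1:3|pad=0:4 → word 9290h → 92 90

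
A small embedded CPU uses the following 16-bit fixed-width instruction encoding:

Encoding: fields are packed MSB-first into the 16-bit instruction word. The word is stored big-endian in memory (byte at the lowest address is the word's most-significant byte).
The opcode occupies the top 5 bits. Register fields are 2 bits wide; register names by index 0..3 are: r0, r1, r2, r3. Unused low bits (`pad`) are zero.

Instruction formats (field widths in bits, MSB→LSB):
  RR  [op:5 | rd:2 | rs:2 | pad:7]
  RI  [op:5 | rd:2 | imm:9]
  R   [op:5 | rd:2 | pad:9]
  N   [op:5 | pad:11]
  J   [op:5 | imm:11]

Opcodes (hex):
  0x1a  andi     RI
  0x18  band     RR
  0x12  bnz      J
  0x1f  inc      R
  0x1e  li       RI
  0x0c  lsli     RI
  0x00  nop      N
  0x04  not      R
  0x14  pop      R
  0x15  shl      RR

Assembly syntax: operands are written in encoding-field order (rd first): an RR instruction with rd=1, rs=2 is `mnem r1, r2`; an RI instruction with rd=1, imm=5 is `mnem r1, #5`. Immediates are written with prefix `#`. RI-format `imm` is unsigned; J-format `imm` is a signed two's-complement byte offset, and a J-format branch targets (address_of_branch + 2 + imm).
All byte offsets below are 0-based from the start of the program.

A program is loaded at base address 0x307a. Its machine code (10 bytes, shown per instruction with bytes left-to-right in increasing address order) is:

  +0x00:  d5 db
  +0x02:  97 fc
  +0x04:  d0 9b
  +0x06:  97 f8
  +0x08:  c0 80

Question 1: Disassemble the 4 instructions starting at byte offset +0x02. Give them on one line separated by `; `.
+0x02: 97 fc ⇒ word 0x97fc (big)
  opcode bits[15:11]=0x12: bnz/J
  imm@[10:0]=0x7fc (s11→-4) ⇒ #-4
+0x04: d0 9b ⇒ word 0xd09b (big)
  opcode bits[15:11]=0x1a: andi/RI
  rd@[10:9]=0x0 ⇒ r0
  imm@[8:0]=0x9b ⇒ #155
+0x06: 97 f8 ⇒ word 0x97f8 (big)
  opcode bits[15:11]=0x12: bnz/J
  imm@[10:0]=0x7f8 (s11→-8) ⇒ #-8
+0x08: c0 80 ⇒ word 0xc080 (big)
  opcode bits[15:11]=0x18: band/RR
  rd@[10:9]=0x0 ⇒ r0
  rs@[8:7]=0x1 ⇒ r1

bnz #-4; andi r0, #155; bnz #-8; band r0, r1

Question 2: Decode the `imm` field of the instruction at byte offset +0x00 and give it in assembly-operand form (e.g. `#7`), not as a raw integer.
#475

+0x00: d5 db ⇒ word 0xd5db (big)
  top 5b → 0x1a → andi [RI]
  rd: (w>>9)&0x3=0x2 → r2
  imm: (w>>0)&0x1ff=0x1db → #475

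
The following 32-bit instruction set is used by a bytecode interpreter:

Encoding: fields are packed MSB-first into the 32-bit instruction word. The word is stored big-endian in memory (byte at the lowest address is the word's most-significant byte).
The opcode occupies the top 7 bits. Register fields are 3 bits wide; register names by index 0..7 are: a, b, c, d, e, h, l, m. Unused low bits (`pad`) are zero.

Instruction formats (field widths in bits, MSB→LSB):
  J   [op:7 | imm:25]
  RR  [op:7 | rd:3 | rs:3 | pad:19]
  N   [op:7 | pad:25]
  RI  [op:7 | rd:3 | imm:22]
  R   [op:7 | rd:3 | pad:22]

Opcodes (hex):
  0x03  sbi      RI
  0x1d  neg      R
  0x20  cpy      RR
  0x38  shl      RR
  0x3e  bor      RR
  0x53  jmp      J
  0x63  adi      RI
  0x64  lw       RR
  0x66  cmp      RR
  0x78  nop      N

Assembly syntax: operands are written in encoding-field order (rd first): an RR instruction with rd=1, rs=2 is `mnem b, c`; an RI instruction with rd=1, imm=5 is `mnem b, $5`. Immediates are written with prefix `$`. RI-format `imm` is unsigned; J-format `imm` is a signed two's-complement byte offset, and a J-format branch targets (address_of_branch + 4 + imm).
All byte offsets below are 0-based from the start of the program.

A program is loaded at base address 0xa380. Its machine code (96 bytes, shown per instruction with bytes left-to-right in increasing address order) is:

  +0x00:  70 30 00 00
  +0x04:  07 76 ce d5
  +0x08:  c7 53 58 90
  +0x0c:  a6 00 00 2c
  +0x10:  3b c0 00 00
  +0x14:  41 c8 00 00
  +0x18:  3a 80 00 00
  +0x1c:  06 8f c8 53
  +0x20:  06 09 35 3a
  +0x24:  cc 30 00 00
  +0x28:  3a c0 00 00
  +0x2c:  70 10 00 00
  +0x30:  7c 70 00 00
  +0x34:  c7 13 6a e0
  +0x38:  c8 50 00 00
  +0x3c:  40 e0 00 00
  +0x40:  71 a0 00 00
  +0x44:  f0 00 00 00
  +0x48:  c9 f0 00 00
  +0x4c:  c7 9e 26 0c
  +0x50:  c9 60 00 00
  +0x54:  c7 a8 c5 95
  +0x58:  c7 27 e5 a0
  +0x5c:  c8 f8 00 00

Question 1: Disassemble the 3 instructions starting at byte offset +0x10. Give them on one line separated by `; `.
neg m; cpy m, b; neg c

off 0x10: read 3b c0 00 00 as big → 0x3bc00000
  opcode bits[31:25]=0x1d: neg/R
  rd: (w>>22)&0x7=0x7 → m
off 0x14: read 41 c8 00 00 as big → 0x41c80000
  opcode bits[31:25]=0x20: cpy/RR
  rd: (w>>22)&0x7=0x7 → m
  rs: (w>>19)&0x7=0x1 → b
off 0x18: read 3a 80 00 00 as big → 0x3a800000
  opcode bits[31:25]=0x1d: neg/R
  rd: (w>>22)&0x7=0x2 → c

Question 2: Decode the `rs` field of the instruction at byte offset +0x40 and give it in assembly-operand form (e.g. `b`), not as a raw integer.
e

@+40  big-endian(71 a0 00 00) = 0x71a00000
  top 7b → 0x38 → shl [RR]
  rd: (w>>22)&0x7=0x6 → l
  rs: (w>>19)&0x7=0x4 → e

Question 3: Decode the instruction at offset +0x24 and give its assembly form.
@+24  big-endian(cc 30 00 00) = 0xcc300000
  op=0xcc300000>>25=0x66 ⇒ cmp (RR)
  [24:22] rd=0 = a
  [21:19] rs=6 = l

cmp a, l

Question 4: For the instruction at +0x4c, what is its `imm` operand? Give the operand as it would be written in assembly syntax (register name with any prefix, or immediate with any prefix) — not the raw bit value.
+0x4c: c7 9e 26 0c ⇒ word 0xc79e260c (big)
  op=0xc79e260c>>25=0x63 ⇒ adi (RI)
  rd@[24:22]=0x6 ⇒ l
  imm@[21:0]=0x1e260c ⇒ $1975820

$1975820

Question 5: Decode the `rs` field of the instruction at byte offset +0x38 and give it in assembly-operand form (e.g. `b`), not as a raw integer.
c

@+38  big-endian(c8 50 00 00) = 0xc8500000
  top 7b → 0x64 → lw [RR]
  rd: (w>>22)&0x7=0x1 → b
  rs: (w>>19)&0x7=0x2 → c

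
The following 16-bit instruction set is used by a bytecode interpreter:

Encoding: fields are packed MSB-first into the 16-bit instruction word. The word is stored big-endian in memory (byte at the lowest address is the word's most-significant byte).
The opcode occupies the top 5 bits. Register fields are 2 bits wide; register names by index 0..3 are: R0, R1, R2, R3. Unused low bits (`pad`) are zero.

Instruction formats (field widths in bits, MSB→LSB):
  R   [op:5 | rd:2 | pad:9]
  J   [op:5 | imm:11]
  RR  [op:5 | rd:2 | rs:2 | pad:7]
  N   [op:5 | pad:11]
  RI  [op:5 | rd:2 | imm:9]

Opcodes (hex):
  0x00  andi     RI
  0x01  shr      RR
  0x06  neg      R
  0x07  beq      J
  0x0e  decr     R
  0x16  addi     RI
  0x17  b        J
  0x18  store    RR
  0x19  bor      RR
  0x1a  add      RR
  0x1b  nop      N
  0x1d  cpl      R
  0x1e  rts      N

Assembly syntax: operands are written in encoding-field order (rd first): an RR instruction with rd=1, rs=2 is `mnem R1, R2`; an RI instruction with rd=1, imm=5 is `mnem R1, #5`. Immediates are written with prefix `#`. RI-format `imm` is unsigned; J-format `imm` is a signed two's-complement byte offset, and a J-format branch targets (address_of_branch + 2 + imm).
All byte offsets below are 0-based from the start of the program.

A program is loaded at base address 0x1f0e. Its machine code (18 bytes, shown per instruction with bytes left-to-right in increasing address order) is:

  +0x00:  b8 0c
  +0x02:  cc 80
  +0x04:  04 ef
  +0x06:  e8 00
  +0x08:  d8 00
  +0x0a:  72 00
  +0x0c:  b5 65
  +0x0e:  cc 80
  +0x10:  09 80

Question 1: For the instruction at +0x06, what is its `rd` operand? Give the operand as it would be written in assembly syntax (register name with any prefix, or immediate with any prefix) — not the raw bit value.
[06] e8 00 → 0xe800
  opcode bits[15:11]=0x1d: cpl/R
  [10:9] rd=0 = R0

R0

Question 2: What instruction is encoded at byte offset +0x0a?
@+0a  big-endian(72 00) = 0x7200
  top 5b → 0xe → decr [R]
  [10:9] rd=1 = R1

decr R1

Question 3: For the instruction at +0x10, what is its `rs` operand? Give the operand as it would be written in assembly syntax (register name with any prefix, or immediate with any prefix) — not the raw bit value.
+0x10: 09 80 ⇒ word 0x0980 (big)
  op=0x0980>>11=0x1 ⇒ shr (RR)
  rd@[10:9]=0x0 ⇒ R0
  rs@[8:7]=0x3 ⇒ R3

R3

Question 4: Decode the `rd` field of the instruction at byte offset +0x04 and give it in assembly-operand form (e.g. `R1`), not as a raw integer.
+0x04: 04 ef ⇒ word 0x04ef (big)
  opcode bits[15:11]=0x0: andi/RI
  [10:9] rd=2 = R2
  [8:0] imm=239 = #239

R2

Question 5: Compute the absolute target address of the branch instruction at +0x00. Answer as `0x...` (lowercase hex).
0x1f1c

@+00  big-endian(b8 0c) = 0xb80c
  top 5b → 0x17 → b [J]
  imm: (w>>0)&0x7ff=0xc → #12
  target = base 0x1f0e + off 0x00 + 2 + imm 12 = 0x1f1c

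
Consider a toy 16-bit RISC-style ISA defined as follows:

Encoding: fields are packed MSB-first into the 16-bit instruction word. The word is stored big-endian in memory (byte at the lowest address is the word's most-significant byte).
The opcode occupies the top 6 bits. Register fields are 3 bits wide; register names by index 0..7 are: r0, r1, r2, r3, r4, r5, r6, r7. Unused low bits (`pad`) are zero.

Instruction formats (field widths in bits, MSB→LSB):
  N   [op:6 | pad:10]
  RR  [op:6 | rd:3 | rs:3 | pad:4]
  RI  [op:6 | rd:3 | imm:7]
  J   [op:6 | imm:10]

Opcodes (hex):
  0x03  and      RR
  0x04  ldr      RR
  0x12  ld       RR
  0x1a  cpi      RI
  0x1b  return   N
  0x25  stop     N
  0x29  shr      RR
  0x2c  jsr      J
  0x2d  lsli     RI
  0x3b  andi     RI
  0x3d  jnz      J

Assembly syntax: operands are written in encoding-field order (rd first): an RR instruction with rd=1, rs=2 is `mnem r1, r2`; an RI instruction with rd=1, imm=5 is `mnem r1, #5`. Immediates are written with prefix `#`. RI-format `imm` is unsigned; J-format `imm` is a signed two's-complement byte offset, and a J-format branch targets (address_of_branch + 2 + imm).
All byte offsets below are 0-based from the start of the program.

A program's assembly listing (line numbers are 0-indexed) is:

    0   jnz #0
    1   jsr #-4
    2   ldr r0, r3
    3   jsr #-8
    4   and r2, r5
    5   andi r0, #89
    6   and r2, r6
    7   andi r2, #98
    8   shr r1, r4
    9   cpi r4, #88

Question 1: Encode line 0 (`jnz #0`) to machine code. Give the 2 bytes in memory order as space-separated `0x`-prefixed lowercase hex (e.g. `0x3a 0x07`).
line 0 (jnz): pack op=0x3d:6|imm=0:10 = 0xf400; big→ f4 00

0xf4 0x00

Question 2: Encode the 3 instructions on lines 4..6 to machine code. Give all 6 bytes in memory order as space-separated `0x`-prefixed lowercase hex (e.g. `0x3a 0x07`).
line 4 (and): pack op=0x3:6|rd=2:3|rs=5:3|pad=0:4 = 0x0d50; big→ 0d 50
line 5 (andi): pack op=0x3b:6|rd=0:3|imm=89:7 = 0xec59; big→ ec 59
line 6 (and): pack op=0x3:6|rd=2:3|rs=6:3|pad=0:4 = 0x0d60; big→ 0d 60

0x0d 0x50 0xec 0x59 0x0d 0x60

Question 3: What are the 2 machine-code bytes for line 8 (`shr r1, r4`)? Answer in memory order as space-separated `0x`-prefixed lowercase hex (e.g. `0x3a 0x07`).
0xa4 0xc0

L8: shr op=0x29:6|rd=1:3|rs=4:3|pad=0:4 ⇒ 0xa4c0 ⇒ big a4 c0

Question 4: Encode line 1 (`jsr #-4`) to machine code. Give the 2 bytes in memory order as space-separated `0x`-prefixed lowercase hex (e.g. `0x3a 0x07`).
0xb3 0xfc

1. jsr fields op=0x2c:6|imm=-4:10 → word b3fch → b3 fc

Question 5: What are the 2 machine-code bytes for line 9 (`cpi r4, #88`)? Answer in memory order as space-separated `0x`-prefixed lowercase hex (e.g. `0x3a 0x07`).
9. cpi fields op=0x1a:6|rd=4:3|imm=88:7 → word 6a58h → 6a 58

0x6a 0x58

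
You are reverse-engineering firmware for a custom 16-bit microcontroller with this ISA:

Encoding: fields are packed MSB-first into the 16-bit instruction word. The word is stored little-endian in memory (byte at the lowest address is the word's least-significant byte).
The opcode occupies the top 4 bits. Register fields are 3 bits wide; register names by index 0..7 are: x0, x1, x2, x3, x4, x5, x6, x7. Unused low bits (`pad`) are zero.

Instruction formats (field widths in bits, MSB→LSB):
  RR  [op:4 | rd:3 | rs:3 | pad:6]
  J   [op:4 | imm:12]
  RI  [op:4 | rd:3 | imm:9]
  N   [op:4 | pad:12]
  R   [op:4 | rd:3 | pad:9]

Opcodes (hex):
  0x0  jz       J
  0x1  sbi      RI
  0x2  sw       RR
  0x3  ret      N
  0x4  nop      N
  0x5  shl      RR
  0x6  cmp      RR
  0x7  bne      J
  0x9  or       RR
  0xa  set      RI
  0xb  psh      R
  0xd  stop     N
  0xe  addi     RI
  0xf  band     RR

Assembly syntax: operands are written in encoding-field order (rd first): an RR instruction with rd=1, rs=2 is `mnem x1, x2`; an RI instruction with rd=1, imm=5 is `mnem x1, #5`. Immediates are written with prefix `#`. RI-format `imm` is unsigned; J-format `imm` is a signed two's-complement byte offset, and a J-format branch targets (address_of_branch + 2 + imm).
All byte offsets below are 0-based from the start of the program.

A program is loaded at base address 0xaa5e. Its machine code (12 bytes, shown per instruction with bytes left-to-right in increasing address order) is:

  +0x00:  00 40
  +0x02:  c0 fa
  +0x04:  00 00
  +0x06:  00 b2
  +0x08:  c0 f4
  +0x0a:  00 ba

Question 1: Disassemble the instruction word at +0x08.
[08] c0 f4 → 0xf4c0
  opcode bits[15:12]=0xf: band/RR
  [11:9] rd=2 = x2
  [8:6] rs=3 = x3

band x2, x3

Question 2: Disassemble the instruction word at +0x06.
[06] 00 b2 → 0xb200
  op=0xb200>>12=0xb ⇒ psh (R)
  rd: (w>>9)&0x7=0x1 → x1

psh x1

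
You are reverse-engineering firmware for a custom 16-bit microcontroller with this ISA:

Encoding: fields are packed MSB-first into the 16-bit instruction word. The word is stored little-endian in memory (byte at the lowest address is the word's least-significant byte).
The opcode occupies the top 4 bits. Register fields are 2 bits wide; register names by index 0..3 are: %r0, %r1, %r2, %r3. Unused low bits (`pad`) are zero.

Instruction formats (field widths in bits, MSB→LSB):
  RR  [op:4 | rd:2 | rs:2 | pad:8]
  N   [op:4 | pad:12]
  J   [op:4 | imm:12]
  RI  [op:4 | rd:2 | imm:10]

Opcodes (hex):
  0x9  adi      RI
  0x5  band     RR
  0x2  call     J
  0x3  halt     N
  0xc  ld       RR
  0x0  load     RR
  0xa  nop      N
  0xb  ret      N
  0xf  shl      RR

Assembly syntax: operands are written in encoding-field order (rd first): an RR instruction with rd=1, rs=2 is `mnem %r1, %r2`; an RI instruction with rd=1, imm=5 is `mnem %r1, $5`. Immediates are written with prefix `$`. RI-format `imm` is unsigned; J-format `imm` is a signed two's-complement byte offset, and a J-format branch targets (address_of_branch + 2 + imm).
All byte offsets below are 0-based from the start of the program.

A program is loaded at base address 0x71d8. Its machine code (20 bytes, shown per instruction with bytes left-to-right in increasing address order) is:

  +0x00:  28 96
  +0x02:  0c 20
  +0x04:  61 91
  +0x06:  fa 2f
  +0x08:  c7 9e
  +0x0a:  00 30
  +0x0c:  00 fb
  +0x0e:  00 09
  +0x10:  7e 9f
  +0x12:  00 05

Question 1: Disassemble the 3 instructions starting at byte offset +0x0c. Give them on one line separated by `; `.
shl %r2, %r3; load %r2, %r1; adi %r3, $894

[0c] 00 fb → 0xfb00
  op=0xfb00>>12=0xf ⇒ shl (RR)
  rd: (w>>10)&0x3=0x2 → %r2
  rs: (w>>8)&0x3=0x3 → %r3
[0e] 00 09 → 0x0900
  op=0x0900>>12=0x0 ⇒ load (RR)
  rd: (w>>10)&0x3=0x2 → %r2
  rs: (w>>8)&0x3=0x1 → %r1
[10] 7e 9f → 0x9f7e
  op=0x9f7e>>12=0x9 ⇒ adi (RI)
  rd: (w>>10)&0x3=0x3 → %r3
  imm: (w>>0)&0x3ff=0x37e → $894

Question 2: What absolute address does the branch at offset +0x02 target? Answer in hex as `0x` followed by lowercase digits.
0x71e8

@+02  little-endian(0c 20) = 0x200c
  op=0x200c>>12=0x2 ⇒ call (J)
  imm: (w>>0)&0xfff=0xc → $12
  target = base 0x71d8 + off 0x02 + 2 + imm 12 = 0x71e8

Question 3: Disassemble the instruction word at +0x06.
call $-6

+0x06: fa 2f ⇒ word 0x2ffa (little)
  top 4b → 0x2 → call [J]
  imm: (w>>0)&0xfff=0xffa (s12→-6) → $-6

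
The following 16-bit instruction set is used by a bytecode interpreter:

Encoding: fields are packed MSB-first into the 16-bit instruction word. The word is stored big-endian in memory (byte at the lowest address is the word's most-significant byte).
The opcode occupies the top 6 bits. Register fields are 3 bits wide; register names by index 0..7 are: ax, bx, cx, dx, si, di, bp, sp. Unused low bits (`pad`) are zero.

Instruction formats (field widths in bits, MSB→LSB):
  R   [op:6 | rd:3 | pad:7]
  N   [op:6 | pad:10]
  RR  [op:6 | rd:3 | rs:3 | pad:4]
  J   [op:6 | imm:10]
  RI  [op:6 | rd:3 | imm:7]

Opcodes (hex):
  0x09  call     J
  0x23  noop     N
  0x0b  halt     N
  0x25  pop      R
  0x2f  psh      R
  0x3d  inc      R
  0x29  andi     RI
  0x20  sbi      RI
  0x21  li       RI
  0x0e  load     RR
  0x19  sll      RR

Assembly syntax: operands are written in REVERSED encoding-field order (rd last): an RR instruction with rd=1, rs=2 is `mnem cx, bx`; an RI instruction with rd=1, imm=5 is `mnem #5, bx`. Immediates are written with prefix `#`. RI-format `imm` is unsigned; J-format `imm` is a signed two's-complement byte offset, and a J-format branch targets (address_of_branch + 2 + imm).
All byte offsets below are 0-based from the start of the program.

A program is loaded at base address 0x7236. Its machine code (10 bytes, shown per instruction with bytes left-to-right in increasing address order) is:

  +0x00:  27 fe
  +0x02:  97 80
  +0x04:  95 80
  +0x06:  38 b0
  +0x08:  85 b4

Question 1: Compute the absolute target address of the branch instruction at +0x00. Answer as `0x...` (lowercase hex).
[00] 27 fe → 0x27fe
  opcode bits[15:10]=0x9: call/J
  [9:0] imm=1022 (s10→-2) = #-2
  target = base 0x7236 + off 0x00 + 2 + imm -2 = 0x7236

0x7236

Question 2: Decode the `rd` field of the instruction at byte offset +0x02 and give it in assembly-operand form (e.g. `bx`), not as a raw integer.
[02] 97 80 → 0x9780
  top 6b → 0x25 → pop [R]
  rd@[9:7]=0x7 ⇒ sp

sp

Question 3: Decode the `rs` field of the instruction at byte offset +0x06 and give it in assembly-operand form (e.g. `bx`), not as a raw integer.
dx

[06] 38 b0 → 0x38b0
  top 6b → 0xe → load [RR]
  rd@[9:7]=0x1 ⇒ bx
  rs@[6:4]=0x3 ⇒ dx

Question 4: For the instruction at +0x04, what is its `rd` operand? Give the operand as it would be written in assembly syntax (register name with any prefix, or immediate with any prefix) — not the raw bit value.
@+04  big-endian(95 80) = 0x9580
  top 6b → 0x25 → pop [R]
  [9:7] rd=3 = dx

dx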